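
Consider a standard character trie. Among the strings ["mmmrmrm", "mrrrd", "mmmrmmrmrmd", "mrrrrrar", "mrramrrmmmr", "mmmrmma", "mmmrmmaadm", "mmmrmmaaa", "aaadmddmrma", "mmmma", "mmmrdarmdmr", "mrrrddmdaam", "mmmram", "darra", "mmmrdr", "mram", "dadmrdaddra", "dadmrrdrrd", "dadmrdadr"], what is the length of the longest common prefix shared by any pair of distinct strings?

8

Look for the deepest trie node that still has at least two words in its subtree.
e.g. "dadmrdaddra" and "dadmrdadr" share the prefix "dadmrdad" of length 8; no pair shares a longer one.
Longest shared-prefix length: 8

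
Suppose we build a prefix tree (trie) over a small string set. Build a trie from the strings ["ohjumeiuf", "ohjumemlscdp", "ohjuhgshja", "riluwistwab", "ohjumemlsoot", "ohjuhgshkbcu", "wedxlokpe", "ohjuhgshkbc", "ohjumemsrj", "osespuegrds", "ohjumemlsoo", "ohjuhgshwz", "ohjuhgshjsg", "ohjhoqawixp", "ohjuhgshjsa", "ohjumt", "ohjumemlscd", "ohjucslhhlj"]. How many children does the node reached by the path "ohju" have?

3

Walk "ohju" from the root, arriving at one node.
Characters that immediately follow "ohju" among the stored strings: {c, h, m}.
That node has 3 child edges.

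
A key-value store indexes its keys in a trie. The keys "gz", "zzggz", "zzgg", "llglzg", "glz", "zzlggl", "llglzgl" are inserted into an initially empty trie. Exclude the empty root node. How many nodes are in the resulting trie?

Trie structure (* marks end of a word):
(root)
├─ g
│  ├─ l
│  │  └─ z *
│  └─ z *
├─ l
│  └─ l
│     └─ g
│        └─ l
│           └─ z
│              └─ g *
│                 └─ l *
└─ z
   └─ z
      ├─ g
      │  └─ g *
      │     └─ z *
      └─ l
         └─ g
            └─ g
               └─ l *
Counting every labelled node above: 20.

20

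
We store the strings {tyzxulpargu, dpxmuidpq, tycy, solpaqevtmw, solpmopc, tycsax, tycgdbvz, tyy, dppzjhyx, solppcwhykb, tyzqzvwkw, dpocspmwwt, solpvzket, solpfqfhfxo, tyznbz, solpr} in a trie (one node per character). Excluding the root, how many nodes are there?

89

Count nodes per top-level branch (shared prefixes stored once):
  'd'-branch (dpocspmwwt, dppzjhyx, dpxmuidpq): 23 nodes
  's'-branch (solpaqevtmw, solpfqfhfxo, solpmopc, solppcwhykb, solpr, solpvzket): 35 nodes
  't'-branch (tycgdbvz, tycsax, tycy, tyy, tyznbz, tyzqzvwkw, tyzxulpargu): 31 nodes
Sum: 89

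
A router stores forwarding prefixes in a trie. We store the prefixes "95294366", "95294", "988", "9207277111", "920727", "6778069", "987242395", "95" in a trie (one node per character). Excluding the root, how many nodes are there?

Insert word by word; a character creates a node only if that edge doesn't already exist:
  "95294366" → 8 new (9, 5, 2, 9, 4, 3, 6, 6)
  "95294" → prefix "95294" already present; 0 new (none)
  "988" → prefix "9" already present; 2 new (8, 8)
  "9207277111" → prefix "9" already present; 9 new (2, 0, 7, 2, 7, 7, 1, 1, 1)
  "920727" → prefix "920727" already present; 0 new (none)
  "6778069" → 7 new (6, 7, 7, 8, 0, 6, 9)
  "987242395" → prefix "98" already present; 7 new (7, 2, 4, 2, 3, 9, 5)
  "95" → prefix "95" already present; 0 new (none)
Total nodes = 8 + 0 + 2 + 9 + 0 + 7 + 7 + 0 = 33

33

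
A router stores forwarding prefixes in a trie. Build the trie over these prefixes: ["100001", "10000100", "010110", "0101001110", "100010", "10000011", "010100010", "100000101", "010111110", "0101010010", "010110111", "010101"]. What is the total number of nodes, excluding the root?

Insert word by word; a character creates a node only if that edge doesn't already exist:
  "100001" → 6 new (1, 0, 0, 0, 0, 1)
  "10000100" → prefix "100001" already present; 2 new (0, 0)
  "010110" → 6 new (0, 1, 0, 1, 1, 0)
  "0101001110" → prefix "0101" already present; 6 new (0, 0, 1, 1, 1, 0)
  "100010" → prefix "1000" already present; 2 new (1, 0)
  "10000011" → prefix "10000" already present; 3 new (0, 1, 1)
  "010100010" → prefix "010100" already present; 3 new (0, 1, 0)
  "100000101" → prefix "1000001" already present; 2 new (0, 1)
  "010111110" → prefix "01011" already present; 4 new (1, 1, 1, 0)
  "0101010010" → prefix "01010" already present; 5 new (1, 0, 0, 1, 0)
  "010110111" → prefix "010110" already present; 3 new (1, 1, 1)
  "010101" → prefix "010101" already present; 0 new (none)
Total nodes = 6 + 2 + 6 + 6 + 2 + 3 + 3 + 2 + 4 + 5 + 3 + 0 = 42

42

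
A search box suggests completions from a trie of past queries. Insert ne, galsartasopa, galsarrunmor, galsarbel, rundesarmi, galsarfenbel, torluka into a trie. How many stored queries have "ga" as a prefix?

4

Traverse to the node for "ga", then collect every word in that subtree.
Matches: "galsarbel", "galsarfenbel", "galsarrunmor", "galsartasopa"
Count: 4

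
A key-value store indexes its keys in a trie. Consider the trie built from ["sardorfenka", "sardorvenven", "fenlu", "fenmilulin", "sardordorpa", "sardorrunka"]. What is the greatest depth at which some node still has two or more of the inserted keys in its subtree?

The deepest shared node is where two words last agree before diverging.
e.g. "sardordorpa" and "sardorfenka" share the prefix "sardor" of length 6; no pair shares a longer one.
Longest shared-prefix length: 6

6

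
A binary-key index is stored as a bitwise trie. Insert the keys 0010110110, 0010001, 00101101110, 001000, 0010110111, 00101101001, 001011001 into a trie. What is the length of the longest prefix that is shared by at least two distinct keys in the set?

Equivalently: take the maximum, over all pairs, of their longest common prefix length.
"0010110111" and "00101101110" agree on "0010110111" (10 characters) before diverging; nothing deeper is shared.
Longest shared-prefix length: 10

10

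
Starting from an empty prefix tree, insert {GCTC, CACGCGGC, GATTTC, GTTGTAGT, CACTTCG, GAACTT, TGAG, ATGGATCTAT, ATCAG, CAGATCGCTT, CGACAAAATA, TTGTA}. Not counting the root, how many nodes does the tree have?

Count nodes per top-level branch (shared prefixes stored once):
  'A'-branch (ATCAG, ATGGATCTAT): 13 nodes
  'C'-branch (CACGCGGC, CACTTCG, CAGATCGCTT, CGACAAAATA): 29 nodes
  'G'-branch (GAACTT, GATTTC, GCTC, GTTGTAGT): 20 nodes
  'T'-branch (TGAG, TTGTA): 8 nodes
Sum: 70

70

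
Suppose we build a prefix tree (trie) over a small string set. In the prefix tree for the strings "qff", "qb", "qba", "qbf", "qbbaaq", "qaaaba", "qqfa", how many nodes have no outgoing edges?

A leaf is a node with no children — equivalently, the end of a word that is not a proper prefix of any other stored word.
Those words: "qaaaba", "qba", "qbbaaq", "qbf", "qff", "qqfa"
Leaf count: 6

6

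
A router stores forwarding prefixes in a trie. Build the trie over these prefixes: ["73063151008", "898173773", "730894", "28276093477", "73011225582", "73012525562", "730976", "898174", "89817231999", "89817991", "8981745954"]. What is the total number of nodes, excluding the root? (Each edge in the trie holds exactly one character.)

66

Trace insertions, counting only characters that open a new branch:
  "73063151008" → 11 new (7, 3, 0, 6, 3, 1, 5, 1, 0, 0, 8)
  "898173773" → 9 new (8, 9, 8, 1, 7, 3, 7, 7, 3)
  "730894" → prefix "730" already present; 3 new (8, 9, 4)
  "28276093477" → 11 new (2, 8, 2, 7, 6, 0, 9, 3, 4, 7, 7)
  "73011225582" → prefix "730" already present; 8 new (1, 1, 2, 2, 5, 5, 8, 2)
  "73012525562" → prefix "7301" already present; 7 new (2, 5, 2, 5, 5, 6, 2)
  "730976" → prefix "730" already present; 3 new (9, 7, 6)
  "898174" → prefix "89817" already present; 1 new (4)
  "89817231999" → prefix "89817" already present; 6 new (2, 3, 1, 9, 9, 9)
  "89817991" → prefix "89817" already present; 3 new (9, 9, 1)
  "8981745954" → prefix "898174" already present; 4 new (5, 9, 5, 4)
Total nodes = 11 + 9 + 3 + 11 + 8 + 7 + 3 + 1 + 6 + 3 + 4 = 66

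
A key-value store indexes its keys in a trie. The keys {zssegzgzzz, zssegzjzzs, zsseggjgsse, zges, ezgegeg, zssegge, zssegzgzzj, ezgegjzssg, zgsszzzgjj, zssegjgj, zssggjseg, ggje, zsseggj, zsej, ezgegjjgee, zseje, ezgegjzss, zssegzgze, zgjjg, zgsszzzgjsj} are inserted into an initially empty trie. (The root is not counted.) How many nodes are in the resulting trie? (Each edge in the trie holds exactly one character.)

Trace insertions, counting only characters that open a new branch:
  "zssegzgzzz" → 10 new (z, s, s, e, g, z, g, z, z, z)
  "zssegzjzzs" → prefix "zssegz" already present; 4 new (j, z, z, s)
  "zsseggjgsse" → prefix "zsseg" already present; 6 new (g, j, g, s, s, e)
  "zges" → prefix "z" already present; 3 new (g, e, s)
  "ezgegeg" → 7 new (e, z, g, e, g, e, g)
  "zssegge" → prefix "zssegg" already present; 1 new (e)
  "zssegzgzzj" → prefix "zssegzgzz" already present; 1 new (j)
  "ezgegjzssg" → prefix "ezgeg" already present; 5 new (j, z, s, s, g)
  "zgsszzzgjj" → prefix "zg" already present; 8 new (s, s, z, z, z, g, j, j)
  "zssegjgj" → prefix "zsseg" already present; 3 new (j, g, j)
  "zssggjseg" → prefix "zss" already present; 6 new (g, g, j, s, e, g)
  "ggje" → 4 new (g, g, j, e)
  "zsseggj" → prefix "zsseggj" already present; 0 new (none)
  "zsej" → prefix "zs" already present; 2 new (e, j)
  "ezgegjjgee" → prefix "ezgegj" already present; 4 new (j, g, e, e)
  "zseje" → prefix "zsej" already present; 1 new (e)
  "ezgegjzss" → prefix "ezgegjzss" already present; 0 new (none)
  "zssegzgze" → prefix "zssegzgz" already present; 1 new (e)
  "zgjjg" → prefix "zg" already present; 3 new (j, j, g)
  "zgsszzzgjsj" → prefix "zgsszzzgj" already present; 2 new (s, j)
Total nodes = 10 + 4 + 6 + 3 + 7 + 1 + 1 + 5 + 8 + 3 + 6 + 4 + 0 + 2 + 4 + 1 + 0 + 1 + 3 + 2 = 71

71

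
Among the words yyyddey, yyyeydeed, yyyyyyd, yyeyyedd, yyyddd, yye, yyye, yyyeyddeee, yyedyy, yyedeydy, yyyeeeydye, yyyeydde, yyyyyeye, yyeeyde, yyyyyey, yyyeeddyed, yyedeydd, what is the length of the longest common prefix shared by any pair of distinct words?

The deepest shared node is where two words last agree before diverging.
"yyyeydde" and "yyyeyddeee" agree on "yyyeydde" (8 characters) before diverging; nothing deeper is shared.
Longest shared-prefix length: 8

8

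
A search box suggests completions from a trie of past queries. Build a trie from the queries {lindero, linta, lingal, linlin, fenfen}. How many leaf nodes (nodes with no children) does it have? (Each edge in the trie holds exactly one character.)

5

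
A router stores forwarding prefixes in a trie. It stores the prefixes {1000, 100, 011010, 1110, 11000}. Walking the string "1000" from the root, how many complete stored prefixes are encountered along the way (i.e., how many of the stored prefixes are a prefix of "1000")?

2

Traverse "1000" character by character; count nodes along the way that are marked as word ends.
Prefixes of the query that are stored words: "100", "1000"
Count: 2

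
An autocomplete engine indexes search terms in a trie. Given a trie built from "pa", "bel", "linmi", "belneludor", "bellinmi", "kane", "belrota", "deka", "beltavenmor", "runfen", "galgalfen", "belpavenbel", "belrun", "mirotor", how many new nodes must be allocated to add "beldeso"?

"bel" is already a path in the trie; the remaining "deso" must be added.
New nodes needed: |"beldeso"| − 3 = 7 − 3 = 4.

4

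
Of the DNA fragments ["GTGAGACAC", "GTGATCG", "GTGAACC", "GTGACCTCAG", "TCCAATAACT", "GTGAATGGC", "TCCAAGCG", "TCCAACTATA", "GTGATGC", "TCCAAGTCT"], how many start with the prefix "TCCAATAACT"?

1

Filter for entries beginning with "TCCAATAACT":
Matches: "TCCAATAACT"
Count: 1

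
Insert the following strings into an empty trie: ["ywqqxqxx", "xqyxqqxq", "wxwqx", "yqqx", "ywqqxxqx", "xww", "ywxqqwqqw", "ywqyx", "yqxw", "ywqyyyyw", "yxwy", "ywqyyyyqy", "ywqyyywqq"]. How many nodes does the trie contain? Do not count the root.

52

Insert word by word; a character creates a node only if that edge doesn't already exist:
  "ywqqxqxx" → 8 new (y, w, q, q, x, q, x, x)
  "xqyxqqxq" → 8 new (x, q, y, x, q, q, x, q)
  "wxwqx" → 5 new (w, x, w, q, x)
  "yqqx" → prefix "y" already present; 3 new (q, q, x)
  "ywqqxxqx" → prefix "ywqqx" already present; 3 new (x, q, x)
  "xww" → prefix "x" already present; 2 new (w, w)
  "ywxqqwqqw" → prefix "yw" already present; 7 new (x, q, q, w, q, q, w)
  "ywqyx" → prefix "ywq" already present; 2 new (y, x)
  "yqxw" → prefix "yq" already present; 2 new (x, w)
  "ywqyyyyw" → prefix "ywqy" already present; 4 new (y, y, y, w)
  "yxwy" → prefix "y" already present; 3 new (x, w, y)
  "ywqyyyyqy" → prefix "ywqyyyy" already present; 2 new (q, y)
  "ywqyyywqq" → prefix "ywqyyy" already present; 3 new (w, q, q)
Total nodes = 8 + 8 + 5 + 3 + 3 + 2 + 7 + 2 + 2 + 4 + 3 + 2 + 3 = 52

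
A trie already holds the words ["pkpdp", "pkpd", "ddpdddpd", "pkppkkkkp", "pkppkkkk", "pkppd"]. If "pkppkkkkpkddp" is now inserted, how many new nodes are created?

"pkppkkkkp" is already a path in the trie; the remaining "kddp" must be added.
New nodes needed: |"pkppkkkkpkddp"| − 9 = 13 − 9 = 4.

4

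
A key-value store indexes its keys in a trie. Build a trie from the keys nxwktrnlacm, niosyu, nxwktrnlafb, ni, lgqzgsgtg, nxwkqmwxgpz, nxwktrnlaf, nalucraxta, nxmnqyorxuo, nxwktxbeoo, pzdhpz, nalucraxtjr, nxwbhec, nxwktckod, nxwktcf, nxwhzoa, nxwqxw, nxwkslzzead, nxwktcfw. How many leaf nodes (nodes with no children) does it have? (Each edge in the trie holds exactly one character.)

16

Leaves are exactly the stored words that no other stored word extends.
Those words: "lgqzgsgtg", "nalucraxta", "nalucraxtjr", "niosyu", "nxmnqyorxuo", "nxwbhec", "nxwhzoa", "nxwkqmwxgpz", "nxwkslzzead", "nxwktcfw", "nxwktckod", "nxwktrnlacm", "nxwktrnlafb", "nxwktxbeoo", "nxwqxw", "pzdhpz"
Leaf count: 16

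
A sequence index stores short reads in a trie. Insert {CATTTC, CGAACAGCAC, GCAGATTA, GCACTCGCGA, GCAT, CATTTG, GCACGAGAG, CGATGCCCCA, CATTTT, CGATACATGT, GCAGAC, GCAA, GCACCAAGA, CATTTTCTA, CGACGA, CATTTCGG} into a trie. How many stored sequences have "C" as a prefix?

9

Filter for entries beginning with "C":
Matches: "CATTTC", "CATTTCGG", "CATTTG", "CATTTT", "CATTTTCTA", "CGAACAGCAC", "CGACGA", "CGATACATGT", "CGATGCCCCA"
Count: 9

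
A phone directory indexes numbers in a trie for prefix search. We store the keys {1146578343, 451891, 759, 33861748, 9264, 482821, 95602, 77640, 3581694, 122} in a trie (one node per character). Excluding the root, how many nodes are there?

52

For each word, the new-node count is its length minus the longest prefix already in the trie:
  "1146578343" → 10 new (1, 1, 4, 6, 5, 7, 8, 3, 4, 3)
  "451891" → 6 new (4, 5, 1, 8, 9, 1)
  "759" → 3 new (7, 5, 9)
  "33861748" → 8 new (3, 3, 8, 6, 1, 7, 4, 8)
  "9264" → 4 new (9, 2, 6, 4)
  "482821" → prefix "4" already present; 5 new (8, 2, 8, 2, 1)
  "95602" → prefix "9" already present; 4 new (5, 6, 0, 2)
  "77640" → prefix "7" already present; 4 new (7, 6, 4, 0)
  "3581694" → prefix "3" already present; 6 new (5, 8, 1, 6, 9, 4)
  "122" → prefix "1" already present; 2 new (2, 2)
Total nodes = 10 + 6 + 3 + 8 + 4 + 5 + 4 + 4 + 6 + 2 = 52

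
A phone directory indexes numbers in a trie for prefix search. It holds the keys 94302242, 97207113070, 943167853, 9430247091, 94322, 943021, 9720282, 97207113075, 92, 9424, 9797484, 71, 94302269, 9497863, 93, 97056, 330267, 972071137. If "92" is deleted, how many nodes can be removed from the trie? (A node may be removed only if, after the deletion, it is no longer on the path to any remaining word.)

Walk "92" from the leaf back toward the root, removing each node that no remaining word uses.
The suffix "2" (1 node) is used only by "92"; the node for "9" still has the child "4", so pruning stops there.
Nodes removed: 1

1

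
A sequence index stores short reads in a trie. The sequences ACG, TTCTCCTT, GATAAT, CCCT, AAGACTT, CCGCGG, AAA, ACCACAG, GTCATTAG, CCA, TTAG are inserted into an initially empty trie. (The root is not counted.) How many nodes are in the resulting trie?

47

For each word, the new-node count is its length minus the longest prefix already in the trie:
  "ACG" → 3 new (A, C, G)
  "TTCTCCTT" → 8 new (T, T, C, T, C, C, T, T)
  "GATAAT" → 6 new (G, A, T, A, A, T)
  "CCCT" → 4 new (C, C, C, T)
  "AAGACTT" → prefix "A" already present; 6 new (A, G, A, C, T, T)
  "CCGCGG" → prefix "CC" already present; 4 new (G, C, G, G)
  "AAA" → prefix "AA" already present; 1 new (A)
  "ACCACAG" → prefix "AC" already present; 5 new (C, A, C, A, G)
  "GTCATTAG" → prefix "G" already present; 7 new (T, C, A, T, T, A, G)
  "CCA" → prefix "CC" already present; 1 new (A)
  "TTAG" → prefix "TT" already present; 2 new (A, G)
Total nodes = 3 + 8 + 6 + 4 + 6 + 4 + 1 + 5 + 7 + 1 + 2 = 47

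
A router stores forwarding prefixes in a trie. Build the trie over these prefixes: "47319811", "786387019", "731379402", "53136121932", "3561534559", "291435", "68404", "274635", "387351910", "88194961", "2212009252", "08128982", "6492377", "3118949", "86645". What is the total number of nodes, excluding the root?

Insert word by word; a character creates a node only if that edge doesn't already exist:
  "47319811" → 8 new (4, 7, 3, 1, 9, 8, 1, 1)
  "786387019" → 9 new (7, 8, 6, 3, 8, 7, 0, 1, 9)
  "731379402" → prefix "7" already present; 8 new (3, 1, 3, 7, 9, 4, 0, 2)
  "53136121932" → 11 new (5, 3, 1, 3, 6, 1, 2, 1, 9, 3, 2)
  "3561534559" → 10 new (3, 5, 6, 1, 5, 3, 4, 5, 5, 9)
  "291435" → 6 new (2, 9, 1, 4, 3, 5)
  "68404" → 5 new (6, 8, 4, 0, 4)
  "274635" → prefix "2" already present; 5 new (7, 4, 6, 3, 5)
  "387351910" → prefix "3" already present; 8 new (8, 7, 3, 5, 1, 9, 1, 0)
  "88194961" → 8 new (8, 8, 1, 9, 4, 9, 6, 1)
  "2212009252" → prefix "2" already present; 9 new (2, 1, 2, 0, 0, 9, 2, 5, 2)
  "08128982" → 8 new (0, 8, 1, 2, 8, 9, 8, 2)
  "6492377" → prefix "6" already present; 6 new (4, 9, 2, 3, 7, 7)
  "3118949" → prefix "3" already present; 6 new (1, 1, 8, 9, 4, 9)
  "86645" → prefix "8" already present; 4 new (6, 6, 4, 5)
Total nodes = 8 + 9 + 8 + 11 + 10 + 6 + 5 + 5 + 8 + 8 + 9 + 8 + 6 + 6 + 4 = 111

111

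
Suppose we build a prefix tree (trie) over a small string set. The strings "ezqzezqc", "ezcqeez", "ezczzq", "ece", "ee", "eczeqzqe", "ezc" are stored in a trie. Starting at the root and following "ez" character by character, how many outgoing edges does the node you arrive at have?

2

Follow the path "ez" to its node, then look at its outgoing edges.
Characters that immediately follow "ez" among the stored strings: {c, q}.
That node has 2 child edges.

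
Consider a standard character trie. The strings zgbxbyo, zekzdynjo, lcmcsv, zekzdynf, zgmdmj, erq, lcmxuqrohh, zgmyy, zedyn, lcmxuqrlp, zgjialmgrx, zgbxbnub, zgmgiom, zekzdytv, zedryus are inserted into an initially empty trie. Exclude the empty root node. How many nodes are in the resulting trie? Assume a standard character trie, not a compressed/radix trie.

Count nodes per top-level branch (shared prefixes stored once):
  'e'-branch (erq): 3 nodes
  'l'-branch (lcmcsv, lcmxuqrlp, lcmxuqrohh): 15 nodes
  'z'-branch (zedryus, zedyn, zekzdynf, zekzdynjo, zekzdytv, zgbxbnub, zgbxbyo, zgjialmgrx, zgmdmj, zgmgiom, zgmyy): 46 nodes
Sum: 64

64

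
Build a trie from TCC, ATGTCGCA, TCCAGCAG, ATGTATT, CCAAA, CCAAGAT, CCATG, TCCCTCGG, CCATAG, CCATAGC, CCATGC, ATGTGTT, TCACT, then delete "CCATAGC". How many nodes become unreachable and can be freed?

Walk "CCATAGC" from the leaf back toward the root, removing each node that no remaining word uses.
The suffix "C" (1 node) is used only by "CCATAGC"; "CCATAG" is itself a stored word, so pruning stops there.
Nodes removed: 1

1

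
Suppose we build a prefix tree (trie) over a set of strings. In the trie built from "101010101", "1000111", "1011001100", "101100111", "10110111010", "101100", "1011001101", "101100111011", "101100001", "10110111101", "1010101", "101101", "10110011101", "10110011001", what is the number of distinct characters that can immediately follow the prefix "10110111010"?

0

Walk "10110111010" from the root, arriving at one node.
No stored string extends past "10110111010".
That node has 0 child edges.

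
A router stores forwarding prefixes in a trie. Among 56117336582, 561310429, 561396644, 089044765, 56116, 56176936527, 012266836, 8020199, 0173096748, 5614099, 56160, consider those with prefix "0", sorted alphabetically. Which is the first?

012266836

DFS of the "0" subtree visits, in order: "012266836", "0173096748", "089044765"
The 1st is 012266836.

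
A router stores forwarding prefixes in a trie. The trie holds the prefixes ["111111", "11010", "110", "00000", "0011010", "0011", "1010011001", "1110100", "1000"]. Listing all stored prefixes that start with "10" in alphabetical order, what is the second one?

Words with prefix "10", in lexicographic order: "1000", "1010011001"
Position 2: 1010011001

1010011001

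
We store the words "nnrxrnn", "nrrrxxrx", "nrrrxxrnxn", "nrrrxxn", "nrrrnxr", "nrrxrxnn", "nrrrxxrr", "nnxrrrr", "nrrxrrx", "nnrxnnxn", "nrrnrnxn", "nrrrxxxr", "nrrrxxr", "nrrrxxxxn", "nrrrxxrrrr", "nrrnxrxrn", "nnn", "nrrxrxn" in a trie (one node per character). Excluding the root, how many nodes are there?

55

For each word, the new-node count is its length minus the longest prefix already in the trie:
  "nnrxrnn" → 7 new (n, n, r, x, r, n, n)
  "nrrrxxrx" → prefix "n" already present; 7 new (r, r, r, x, x, r, x)
  "nrrrxxrnxn" → prefix "nrrrxxr" already present; 3 new (n, x, n)
  "nrrrxxn" → prefix "nrrrxx" already present; 1 new (n)
  "nrrrnxr" → prefix "nrrr" already present; 3 new (n, x, r)
  "nrrxrxnn" → prefix "nrr" already present; 5 new (x, r, x, n, n)
  "nrrrxxrr" → prefix "nrrrxxr" already present; 1 new (r)
  "nnxrrrr" → prefix "nn" already present; 5 new (x, r, r, r, r)
  "nrrxrrx" → prefix "nrrxr" already present; 2 new (r, x)
  "nnrxnnxn" → prefix "nnrx" already present; 4 new (n, n, x, n)
  "nrrnrnxn" → prefix "nrr" already present; 5 new (n, r, n, x, n)
  "nrrrxxxr" → prefix "nrrrxx" already present; 2 new (x, r)
  "nrrrxxr" → prefix "nrrrxxr" already present; 0 new (none)
  "nrrrxxxxn" → prefix "nrrrxxx" already present; 2 new (x, n)
  "nrrrxxrrrr" → prefix "nrrrxxrr" already present; 2 new (r, r)
  "nrrnxrxrn" → prefix "nrrn" already present; 5 new (x, r, x, r, n)
  "nnn" → prefix "nn" already present; 1 new (n)
  "nrrxrxn" → prefix "nrrxrxn" already present; 0 new (none)
Total nodes = 7 + 7 + 3 + 1 + 3 + 5 + 1 + 5 + 2 + 4 + 5 + 2 + 0 + 2 + 2 + 5 + 1 + 0 = 55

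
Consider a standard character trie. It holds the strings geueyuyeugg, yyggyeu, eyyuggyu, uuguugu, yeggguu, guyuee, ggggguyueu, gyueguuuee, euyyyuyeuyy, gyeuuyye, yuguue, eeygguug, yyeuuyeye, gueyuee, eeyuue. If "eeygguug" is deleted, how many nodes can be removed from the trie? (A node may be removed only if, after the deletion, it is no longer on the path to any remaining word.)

After clearing the end-marker at "eeygguug", prune upward until reaching a node still needed by another word.
The suffix "gguug" (5 nodes) is used only by "eeygguug"; the node for "eey" still has the child "u", so pruning stops there.
Nodes removed: 5

5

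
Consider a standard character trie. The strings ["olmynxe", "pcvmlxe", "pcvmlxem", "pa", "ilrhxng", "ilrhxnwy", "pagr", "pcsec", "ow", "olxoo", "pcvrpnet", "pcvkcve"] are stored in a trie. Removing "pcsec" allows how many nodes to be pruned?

Walk "pcsec" from the leaf back toward the root, removing each node that no remaining word uses.
The suffix "sec" (3 nodes) is used only by "pcsec"; the node for "pc" still has the child "v", so pruning stops there.
Nodes removed: 3

3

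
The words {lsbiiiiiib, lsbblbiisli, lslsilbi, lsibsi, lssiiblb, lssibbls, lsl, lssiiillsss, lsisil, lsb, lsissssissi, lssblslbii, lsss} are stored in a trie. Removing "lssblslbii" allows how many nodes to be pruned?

7

A node on "lssblslbii"'s path can go only if nothing else ends at it or branches off below it.
The suffix "blslbii" (7 nodes) is used only by "lssblslbii"; the node for "lss" still has the child "i", so pruning stops there.
Nodes removed: 7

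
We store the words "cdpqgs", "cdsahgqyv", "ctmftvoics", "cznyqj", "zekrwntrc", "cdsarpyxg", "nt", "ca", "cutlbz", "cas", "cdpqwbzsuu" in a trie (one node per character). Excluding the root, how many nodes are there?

Trace insertions, counting only characters that open a new branch:
  "cdpqgs" → 6 new (c, d, p, q, g, s)
  "cdsahgqyv" → prefix "cd" already present; 7 new (s, a, h, g, q, y, v)
  "ctmftvoics" → prefix "c" already present; 9 new (t, m, f, t, v, o, i, c, s)
  "cznyqj" → prefix "c" already present; 5 new (z, n, y, q, j)
  "zekrwntrc" → 9 new (z, e, k, r, w, n, t, r, c)
  "cdsarpyxg" → prefix "cdsa" already present; 5 new (r, p, y, x, g)
  "nt" → 2 new (n, t)
  "ca" → prefix "c" already present; 1 new (a)
  "cutlbz" → prefix "c" already present; 5 new (u, t, l, b, z)
  "cas" → prefix "ca" already present; 1 new (s)
  "cdpqwbzsuu" → prefix "cdpq" already present; 6 new (w, b, z, s, u, u)
Total nodes = 6 + 7 + 9 + 5 + 9 + 5 + 2 + 1 + 5 + 1 + 6 = 56

56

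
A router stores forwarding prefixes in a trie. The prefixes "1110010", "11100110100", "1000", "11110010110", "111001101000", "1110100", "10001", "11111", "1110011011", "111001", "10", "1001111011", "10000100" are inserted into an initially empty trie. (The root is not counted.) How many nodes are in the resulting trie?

Count nodes per top-level branch (shared prefixes stored once):
  '1'-branch (10, 1000, 10000100, 10001, 1001111011, 111001, 1110010, 11100110100, 111001101000, 1110011011, 1110100, 11110010110, 11111): 41 nodes
Sum: 41

41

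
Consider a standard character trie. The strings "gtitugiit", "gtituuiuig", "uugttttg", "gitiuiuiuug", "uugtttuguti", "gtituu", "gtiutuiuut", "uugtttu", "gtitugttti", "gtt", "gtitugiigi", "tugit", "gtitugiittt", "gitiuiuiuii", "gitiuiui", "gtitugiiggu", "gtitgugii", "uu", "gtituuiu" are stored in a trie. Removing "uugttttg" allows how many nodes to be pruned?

2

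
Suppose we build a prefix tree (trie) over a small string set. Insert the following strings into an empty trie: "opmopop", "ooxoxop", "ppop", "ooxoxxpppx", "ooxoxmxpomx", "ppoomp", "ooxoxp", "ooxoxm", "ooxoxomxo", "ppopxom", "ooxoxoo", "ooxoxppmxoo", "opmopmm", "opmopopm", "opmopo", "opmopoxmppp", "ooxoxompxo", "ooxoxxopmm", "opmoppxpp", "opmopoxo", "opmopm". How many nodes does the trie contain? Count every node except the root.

64

Count nodes per top-level branch (shared prefixes stored once):
  'o'-branch (ooxoxm, ooxoxmxpomx, ooxoxompxo, ooxoxomxo, ooxoxoo, ooxoxop, ooxoxp, ooxoxppmxoo, ooxoxxopmm, ooxoxxpppx, opmopm, opmopmm, opmopo, opmopop, opmopopm, opmopoxmppp, opmopoxo, opmoppxpp): 54 nodes
  'p'-branch (ppoomp, ppop, ppopxom): 10 nodes
Sum: 64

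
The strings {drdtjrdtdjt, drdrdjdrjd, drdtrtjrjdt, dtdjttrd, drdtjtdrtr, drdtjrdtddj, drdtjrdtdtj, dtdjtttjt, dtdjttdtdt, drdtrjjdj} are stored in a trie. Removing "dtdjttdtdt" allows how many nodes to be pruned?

A node on "dtdjttdtdt"'s path can go only if nothing else ends at it or branches off below it.
The suffix "dtdt" (4 nodes) is used only by "dtdjttdtdt"; the node for "dtdjtt" still has the child "r", so pruning stops there.
Nodes removed: 4

4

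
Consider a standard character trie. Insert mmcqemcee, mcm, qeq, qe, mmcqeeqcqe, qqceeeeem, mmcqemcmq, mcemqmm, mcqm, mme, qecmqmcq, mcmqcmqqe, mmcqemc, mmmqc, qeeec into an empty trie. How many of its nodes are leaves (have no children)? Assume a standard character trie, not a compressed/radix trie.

Leaves are exactly the stored words that no other stored word extends.
Those words: "mcemqmm", "mcmqcmqqe", "mcqm", "mmcqeeqcqe", "mmcqemcee", "mmcqemcmq", "mme", "mmmqc", "qecmqmcq", "qeeec", "qeq", "qqceeeeem"
Leaf count: 12

12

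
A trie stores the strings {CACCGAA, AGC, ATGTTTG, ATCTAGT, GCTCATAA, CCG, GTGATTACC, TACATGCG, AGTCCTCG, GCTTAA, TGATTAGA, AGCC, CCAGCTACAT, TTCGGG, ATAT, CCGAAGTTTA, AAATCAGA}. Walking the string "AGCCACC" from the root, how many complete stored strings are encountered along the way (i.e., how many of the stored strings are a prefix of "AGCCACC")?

2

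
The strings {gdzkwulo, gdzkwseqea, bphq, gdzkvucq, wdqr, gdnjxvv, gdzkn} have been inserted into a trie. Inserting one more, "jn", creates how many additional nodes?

2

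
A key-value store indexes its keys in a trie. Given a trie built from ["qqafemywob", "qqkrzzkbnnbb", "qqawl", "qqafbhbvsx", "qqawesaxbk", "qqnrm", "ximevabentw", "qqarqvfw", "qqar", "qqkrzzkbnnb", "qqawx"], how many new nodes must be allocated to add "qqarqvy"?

1

The longest prefix of "qqarqvy" already in the trie is "qqarqv" (length 6).
So 7 − 6 = 1 new nodes.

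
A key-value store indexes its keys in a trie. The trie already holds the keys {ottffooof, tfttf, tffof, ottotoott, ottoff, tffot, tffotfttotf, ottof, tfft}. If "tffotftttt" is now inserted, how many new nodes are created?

2

The longest prefix of "tffotftttt" already in the trie is "tffotftt" (length 8).
So 10 − 8 = 2 new nodes.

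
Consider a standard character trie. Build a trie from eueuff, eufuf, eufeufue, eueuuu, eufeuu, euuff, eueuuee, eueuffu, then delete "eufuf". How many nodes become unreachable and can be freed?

2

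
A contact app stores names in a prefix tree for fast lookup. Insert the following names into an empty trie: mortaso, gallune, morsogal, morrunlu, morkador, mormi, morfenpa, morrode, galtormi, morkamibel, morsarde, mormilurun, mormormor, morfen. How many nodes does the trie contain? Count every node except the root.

63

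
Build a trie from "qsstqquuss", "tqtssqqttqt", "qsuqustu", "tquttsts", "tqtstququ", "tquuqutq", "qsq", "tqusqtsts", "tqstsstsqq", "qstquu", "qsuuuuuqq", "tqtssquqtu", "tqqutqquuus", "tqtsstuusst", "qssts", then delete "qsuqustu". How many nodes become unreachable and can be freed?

5

A node on "qsuqustu"'s path can go only if nothing else ends at it or branches off below it.
The suffix "qustu" (5 nodes) is used only by "qsuqustu"; the node for "qsu" still has the child "u", so pruning stops there.
Nodes removed: 5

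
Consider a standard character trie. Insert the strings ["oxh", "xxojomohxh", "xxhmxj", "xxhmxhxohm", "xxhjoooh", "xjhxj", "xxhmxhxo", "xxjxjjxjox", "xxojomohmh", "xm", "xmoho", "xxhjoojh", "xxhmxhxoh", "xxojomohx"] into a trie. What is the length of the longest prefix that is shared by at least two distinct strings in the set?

Look for the deepest trie node that still has at least two words in its subtree.
e.g. "xxhmxhxoh" and "xxhmxhxohm" share the prefix "xxhmxhxoh" of length 9; no pair shares a longer one.
Longest shared-prefix length: 9

9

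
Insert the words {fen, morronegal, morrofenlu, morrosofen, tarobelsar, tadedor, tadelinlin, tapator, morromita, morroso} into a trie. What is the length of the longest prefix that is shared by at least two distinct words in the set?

Look for the deepest trie node that still has at least two words in its subtree.
e.g. "morroso" and "morrosofen" share the prefix "morroso" of length 7; no pair shares a longer one.
Longest shared-prefix length: 7

7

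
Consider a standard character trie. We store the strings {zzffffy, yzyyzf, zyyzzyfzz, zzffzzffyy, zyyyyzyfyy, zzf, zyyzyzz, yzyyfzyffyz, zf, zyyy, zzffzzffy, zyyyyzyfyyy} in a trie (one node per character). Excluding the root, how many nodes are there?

46

Trace insertions, counting only characters that open a new branch:
  "zzffffy" → 7 new (z, z, f, f, f, f, y)
  "yzyyzf" → 6 new (y, z, y, y, z, f)
  "zyyzzyfzz" → prefix "z" already present; 8 new (y, y, z, z, y, f, z, z)
  "zzffzzffyy" → prefix "zzff" already present; 6 new (z, z, f, f, y, y)
  "zyyyyzyfyy" → prefix "zyy" already present; 7 new (y, y, z, y, f, y, y)
  "zzf" → prefix "zzf" already present; 0 new (none)
  "zyyzyzz" → prefix "zyyz" already present; 3 new (y, z, z)
  "yzyyfzyffyz" → prefix "yzyy" already present; 7 new (f, z, y, f, f, y, z)
  "zf" → prefix "z" already present; 1 new (f)
  "zyyy" → prefix "zyyy" already present; 0 new (none)
  "zzffzzffy" → prefix "zzffzzffy" already present; 0 new (none)
  "zyyyyzyfyyy" → prefix "zyyyyzyfyy" already present; 1 new (y)
Total nodes = 7 + 6 + 8 + 6 + 7 + 0 + 3 + 7 + 1 + 0 + 0 + 1 = 46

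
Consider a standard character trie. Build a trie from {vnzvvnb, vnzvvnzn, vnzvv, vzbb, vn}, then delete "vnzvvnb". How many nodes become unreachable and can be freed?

1

After clearing the end-marker at "vnzvvnb", prune upward until reaching a node still needed by another word.
The suffix "b" (1 node) is used only by "vnzvvnb"; the node for "vnzvvn" still has the child "z", so pruning stops there.
Nodes removed: 1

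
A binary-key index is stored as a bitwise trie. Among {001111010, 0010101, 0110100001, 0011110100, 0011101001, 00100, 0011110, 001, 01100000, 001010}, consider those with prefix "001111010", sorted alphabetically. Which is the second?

Words with prefix "001111010", in lexicographic order: "001111010", "0011110100"
Position 2: 0011110100

0011110100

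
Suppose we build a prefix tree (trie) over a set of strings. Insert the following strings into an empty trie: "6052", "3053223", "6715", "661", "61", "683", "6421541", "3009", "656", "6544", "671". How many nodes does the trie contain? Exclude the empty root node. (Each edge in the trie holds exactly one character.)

31

Insert word by word; a character creates a node only if that edge doesn't already exist:
  "6052" → 4 new (6, 0, 5, 2)
  "3053223" → 7 new (3, 0, 5, 3, 2, 2, 3)
  "6715" → prefix "6" already present; 3 new (7, 1, 5)
  "661" → prefix "6" already present; 2 new (6, 1)
  "61" → prefix "6" already present; 1 new (1)
  "683" → prefix "6" already present; 2 new (8, 3)
  "6421541" → prefix "6" already present; 6 new (4, 2, 1, 5, 4, 1)
  "3009" → prefix "30" already present; 2 new (0, 9)
  "656" → prefix "6" already present; 2 new (5, 6)
  "6544" → prefix "65" already present; 2 new (4, 4)
  "671" → prefix "671" already present; 0 new (none)
Total nodes = 4 + 7 + 3 + 2 + 1 + 2 + 6 + 2 + 2 + 2 + 0 = 31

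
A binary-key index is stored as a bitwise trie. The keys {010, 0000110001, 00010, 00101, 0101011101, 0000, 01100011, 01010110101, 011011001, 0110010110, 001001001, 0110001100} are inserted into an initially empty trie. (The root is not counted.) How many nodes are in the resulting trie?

51

Count nodes per top-level branch (shared prefixes stored once):
  '0'-branch (0000, 0000110001, 00010, 001001001, 00101, 010, 01010110101, 0101011101, 01100011, 0110001100, 0110010110, 011011001): 51 nodes
Sum: 51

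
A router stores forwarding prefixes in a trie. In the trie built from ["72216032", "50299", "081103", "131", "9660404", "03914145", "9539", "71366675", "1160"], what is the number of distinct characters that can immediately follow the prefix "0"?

Walk "0" from the root, arriving at one node.
Characters that immediately follow "0" among the stored strings: {3, 8}.
That node has 2 child edges.

2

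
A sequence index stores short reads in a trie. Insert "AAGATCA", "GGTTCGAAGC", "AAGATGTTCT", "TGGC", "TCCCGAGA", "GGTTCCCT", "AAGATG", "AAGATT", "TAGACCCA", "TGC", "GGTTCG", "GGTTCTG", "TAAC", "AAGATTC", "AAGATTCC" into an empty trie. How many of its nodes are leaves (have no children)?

11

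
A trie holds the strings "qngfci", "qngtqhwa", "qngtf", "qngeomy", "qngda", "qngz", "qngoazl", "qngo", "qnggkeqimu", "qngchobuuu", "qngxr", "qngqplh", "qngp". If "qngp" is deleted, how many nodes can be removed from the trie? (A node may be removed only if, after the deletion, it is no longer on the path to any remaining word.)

A node on "qngp"'s path can go only if nothing else ends at it or branches off below it.
The suffix "p" (1 node) is used only by "qngp"; the node for "qng" still has the child "f", so pruning stops there.
Nodes removed: 1

1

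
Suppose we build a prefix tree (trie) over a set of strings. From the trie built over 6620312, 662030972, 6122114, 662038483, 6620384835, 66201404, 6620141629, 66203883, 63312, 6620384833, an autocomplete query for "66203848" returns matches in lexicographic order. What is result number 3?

Words with prefix "66203848", in lexicographic order: "662038483", "6620384833", "6620384835"
The 3rd is 6620384835.

6620384835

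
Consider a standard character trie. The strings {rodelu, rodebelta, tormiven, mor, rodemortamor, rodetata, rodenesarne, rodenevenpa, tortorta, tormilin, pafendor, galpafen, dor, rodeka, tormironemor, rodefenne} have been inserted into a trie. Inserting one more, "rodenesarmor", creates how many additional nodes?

The longest prefix of "rodenesarmor" already in the trie is "rodenesar" (length 9).
New nodes needed: |"rodenesarmor"| − 9 = 12 − 9 = 3.

3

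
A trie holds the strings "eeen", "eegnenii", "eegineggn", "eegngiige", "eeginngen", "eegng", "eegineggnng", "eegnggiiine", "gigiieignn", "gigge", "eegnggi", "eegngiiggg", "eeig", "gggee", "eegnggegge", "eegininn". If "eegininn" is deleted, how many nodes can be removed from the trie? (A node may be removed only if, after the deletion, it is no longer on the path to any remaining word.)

Walk "eegininn" from the leaf back toward the root, removing each node that no remaining word uses.
The suffix "inn" (3 nodes) is used only by "eegininn"; the node for "eegin" still has the child "e", so pruning stops there.
Nodes removed: 3

3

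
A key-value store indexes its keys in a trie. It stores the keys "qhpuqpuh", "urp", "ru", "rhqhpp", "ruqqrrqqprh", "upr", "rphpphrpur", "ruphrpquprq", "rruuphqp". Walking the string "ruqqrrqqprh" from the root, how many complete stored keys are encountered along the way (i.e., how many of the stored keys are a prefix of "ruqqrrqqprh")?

Traverse "ruqqrrqqprh" character by character; count nodes along the way that are marked as word ends.
Prefixes of the query that are stored words: "ru", "ruqqrrqqprh"
Count: 2

2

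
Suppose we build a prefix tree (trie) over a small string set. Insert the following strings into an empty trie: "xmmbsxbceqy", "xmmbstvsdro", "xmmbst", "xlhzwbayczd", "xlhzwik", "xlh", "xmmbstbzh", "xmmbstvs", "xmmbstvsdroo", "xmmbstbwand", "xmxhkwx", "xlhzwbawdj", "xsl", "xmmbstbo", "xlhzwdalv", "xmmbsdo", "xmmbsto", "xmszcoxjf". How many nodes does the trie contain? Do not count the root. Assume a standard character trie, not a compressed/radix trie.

62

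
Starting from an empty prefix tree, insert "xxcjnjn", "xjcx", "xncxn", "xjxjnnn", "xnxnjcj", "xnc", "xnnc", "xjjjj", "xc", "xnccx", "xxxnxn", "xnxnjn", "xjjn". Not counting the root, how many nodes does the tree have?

Insert word by word; a character creates a node only if that edge doesn't already exist:
  "xxcjnjn" → 7 new (x, x, c, j, n, j, n)
  "xjcx" → prefix "x" already present; 3 new (j, c, x)
  "xncxn" → prefix "x" already present; 4 new (n, c, x, n)
  "xjxjnnn" → prefix "xj" already present; 5 new (x, j, n, n, n)
  "xnxnjcj" → prefix "xn" already present; 5 new (x, n, j, c, j)
  "xnc" → prefix "xnc" already present; 0 new (none)
  "xnnc" → prefix "xn" already present; 2 new (n, c)
  "xjjjj" → prefix "xj" already present; 3 new (j, j, j)
  "xc" → prefix "x" already present; 1 new (c)
  "xnccx" → prefix "xnc" already present; 2 new (c, x)
  "xxxnxn" → prefix "xx" already present; 4 new (x, n, x, n)
  "xnxnjn" → prefix "xnxnj" already present; 1 new (n)
  "xjjn" → prefix "xjj" already present; 1 new (n)
Total nodes = 7 + 3 + 4 + 5 + 5 + 0 + 2 + 3 + 1 + 2 + 4 + 1 + 1 = 38

38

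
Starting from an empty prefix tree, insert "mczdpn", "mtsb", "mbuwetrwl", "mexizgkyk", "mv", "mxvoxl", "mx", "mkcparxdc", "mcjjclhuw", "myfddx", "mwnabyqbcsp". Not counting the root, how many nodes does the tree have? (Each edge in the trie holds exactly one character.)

Trace insertions, counting only characters that open a new branch:
  "mczdpn" → 6 new (m, c, z, d, p, n)
  "mtsb" → prefix "m" already present; 3 new (t, s, b)
  "mbuwetrwl" → prefix "m" already present; 8 new (b, u, w, e, t, r, w, l)
  "mexizgkyk" → prefix "m" already present; 8 new (e, x, i, z, g, k, y, k)
  "mv" → prefix "m" already present; 1 new (v)
  "mxvoxl" → prefix "m" already present; 5 new (x, v, o, x, l)
  "mx" → prefix "mx" already present; 0 new (none)
  "mkcparxdc" → prefix "m" already present; 8 new (k, c, p, a, r, x, d, c)
  "mcjjclhuw" → prefix "mc" already present; 7 new (j, j, c, l, h, u, w)
  "myfddx" → prefix "m" already present; 5 new (y, f, d, d, x)
  "mwnabyqbcsp" → prefix "m" already present; 10 new (w, n, a, b, y, q, b, c, s, p)
Total nodes = 6 + 3 + 8 + 8 + 1 + 5 + 0 + 8 + 7 + 5 + 10 = 61

61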